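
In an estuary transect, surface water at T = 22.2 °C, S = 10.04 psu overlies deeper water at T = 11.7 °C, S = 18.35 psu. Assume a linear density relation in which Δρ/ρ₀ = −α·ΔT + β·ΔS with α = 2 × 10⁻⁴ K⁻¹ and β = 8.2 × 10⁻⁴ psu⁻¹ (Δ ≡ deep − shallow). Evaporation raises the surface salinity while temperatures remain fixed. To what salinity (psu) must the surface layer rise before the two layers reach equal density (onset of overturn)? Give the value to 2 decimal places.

20.91 psu

Neutral buoyancy requires −α(T_deep − T_surf) + β(S_deep − S_surf′) = 0.
S_surf′ = S_deep − (α/β)·ΔT = 18.35 − (2 × 10⁻⁴/8.2 × 10⁻⁴)·(-10.5) = 20.9110 psu.
Increase required: 20.9110 − 10.04 = 10.8710 psu.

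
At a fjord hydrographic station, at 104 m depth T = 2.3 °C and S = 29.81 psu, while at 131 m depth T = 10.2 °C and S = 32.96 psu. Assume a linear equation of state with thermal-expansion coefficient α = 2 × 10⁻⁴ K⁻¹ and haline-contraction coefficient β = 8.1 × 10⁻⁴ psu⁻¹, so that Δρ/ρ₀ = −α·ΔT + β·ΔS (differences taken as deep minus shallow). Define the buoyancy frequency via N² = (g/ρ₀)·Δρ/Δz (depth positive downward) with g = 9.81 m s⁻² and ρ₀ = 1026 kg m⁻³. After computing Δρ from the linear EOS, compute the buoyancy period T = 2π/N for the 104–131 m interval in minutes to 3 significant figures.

5.57 min

ΔT = +7.9 K, ΔS = +3.15 psu (deep − shallow).
Δρ/ρ₀ = −αΔT + βΔS = -1.58 × 10⁻³ + 2.5515 × 10⁻³ = 9.715 × 10⁻⁴, so Δρ ≈ 0.9968 kg m⁻³.
N² = (g/ρ₀)·Δρ/Δz = g·(Δρ/ρ₀)/Δz = 9.81 × 9.715 × 10⁻⁴ / 27 = 3.5298 × 10⁻⁴ s⁻².
N = √(3.5298 × 10⁻⁴) = 0.018788 rad s⁻¹ → T = 2π/N = 334.43 s = 5.5738 min ≈ 5.57 min.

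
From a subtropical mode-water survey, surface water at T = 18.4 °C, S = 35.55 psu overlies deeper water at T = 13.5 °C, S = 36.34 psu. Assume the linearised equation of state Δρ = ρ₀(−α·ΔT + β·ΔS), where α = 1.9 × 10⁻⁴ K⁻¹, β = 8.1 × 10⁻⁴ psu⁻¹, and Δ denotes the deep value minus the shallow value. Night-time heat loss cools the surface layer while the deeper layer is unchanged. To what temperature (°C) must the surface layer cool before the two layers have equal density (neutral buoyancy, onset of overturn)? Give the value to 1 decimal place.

Neutral buoyancy requires Δρ = 0, i.e. −α(T_deep − T_surf′) + β(S_deep − S_surf) = 0.
T_surf′ = T_deep − (β/α)·ΔS = 13.5 − (8.1 × 10⁻⁴/1.9 × 10⁻⁴)·(+0.79) = 10.132 °C.
Cooling required: 18.4 − (10.132) = 8.268 °C.

10.1 °C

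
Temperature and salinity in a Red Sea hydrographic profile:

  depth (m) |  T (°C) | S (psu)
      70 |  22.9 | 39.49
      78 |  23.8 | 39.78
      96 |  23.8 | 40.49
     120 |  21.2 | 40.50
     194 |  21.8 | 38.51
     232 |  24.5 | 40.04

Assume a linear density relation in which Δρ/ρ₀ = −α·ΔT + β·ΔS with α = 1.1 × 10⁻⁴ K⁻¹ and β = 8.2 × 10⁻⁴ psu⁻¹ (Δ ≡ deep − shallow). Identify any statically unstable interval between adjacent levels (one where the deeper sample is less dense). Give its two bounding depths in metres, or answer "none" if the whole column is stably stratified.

120–194 m

Evaluate Δρ/ρ₀ = −αΔT + βΔS across each adjacent pair:
  70–78 m: −αΔT+βΔS = −(1.1 × 10⁻⁴)(+0.9)+(8.2 × 10⁻⁴)(+0.29) = 1.4 × 10⁻⁴ → stable
  78–96 m: −αΔT+βΔS = −(1.1 × 10⁻⁴)(+0.0)+(8.2 × 10⁻⁴)(+0.71) = 5.8 × 10⁻⁴ → stable
  96–120 m: −αΔT+βΔS = −(1.1 × 10⁻⁴)(-2.6)+(8.2 × 10⁻⁴)(+0.01) = 2.9 × 10⁻⁴ → stable
  120–194 m: −αΔT+βΔS = −(1.1 × 10⁻⁴)(+0.6)+(8.2 × 10⁻⁴)(-1.99) = -1.7 × 10⁻³ → UNSTABLE
  194–232 m: −αΔT+βΔS = −(1.1 × 10⁻⁴)(+2.7)+(8.2 × 10⁻⁴)(+1.53) = 9.6 × 10⁻⁴ → stable
The 120–194 m interval has Δρ < 0: lighter water underlies denser water.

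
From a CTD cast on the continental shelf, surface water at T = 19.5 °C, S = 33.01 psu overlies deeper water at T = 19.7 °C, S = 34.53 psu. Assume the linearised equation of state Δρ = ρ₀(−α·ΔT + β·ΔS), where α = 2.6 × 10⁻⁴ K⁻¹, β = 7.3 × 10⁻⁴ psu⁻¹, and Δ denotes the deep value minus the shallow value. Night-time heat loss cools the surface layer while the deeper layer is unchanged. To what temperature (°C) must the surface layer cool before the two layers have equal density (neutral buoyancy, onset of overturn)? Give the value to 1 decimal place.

Neutral buoyancy requires Δρ = 0, i.e. −α(T_deep − T_surf′) + β(S_deep − S_surf) = 0.
T_surf′ = T_deep − (β/α)·ΔS = 19.7 − (7.3 × 10⁻⁴/2.6 × 10⁻⁴)·(+1.52) = 15.432 °C.
Cooling required: 19.5 − (15.432) = 4.068 °C.

15.4 °C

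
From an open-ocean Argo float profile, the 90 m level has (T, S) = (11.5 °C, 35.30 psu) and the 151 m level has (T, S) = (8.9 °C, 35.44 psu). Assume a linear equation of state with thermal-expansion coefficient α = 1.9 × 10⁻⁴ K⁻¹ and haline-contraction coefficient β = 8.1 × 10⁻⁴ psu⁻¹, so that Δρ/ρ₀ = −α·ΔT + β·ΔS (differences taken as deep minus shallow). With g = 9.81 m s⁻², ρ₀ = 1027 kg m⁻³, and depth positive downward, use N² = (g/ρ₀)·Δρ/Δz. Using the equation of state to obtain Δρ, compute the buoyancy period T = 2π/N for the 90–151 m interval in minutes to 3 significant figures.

10.6 min

ΔT = -2.6 K, ΔS = +0.14 psu (deep − shallow).
Δρ/ρ₀ = −αΔT + βΔS = 4.94 × 10⁻⁴ + 1.134 × 10⁻⁴ = 6.074 × 10⁻⁴, so Δρ ≈ 0.6238 kg m⁻³.
N² = (g/ρ₀)·Δρ/Δz = g·(Δρ/ρ₀)/Δz = 9.81 × 6.074 × 10⁻⁴ / 61 = 9.7682 × 10⁻⁵ s⁻².
N = √(9.7682 × 10⁻⁵) = 9.8834 × 10⁻³ rad s⁻¹ → T = 2π/N = 635.73 s = 10.595 min ≈ 10.6 min.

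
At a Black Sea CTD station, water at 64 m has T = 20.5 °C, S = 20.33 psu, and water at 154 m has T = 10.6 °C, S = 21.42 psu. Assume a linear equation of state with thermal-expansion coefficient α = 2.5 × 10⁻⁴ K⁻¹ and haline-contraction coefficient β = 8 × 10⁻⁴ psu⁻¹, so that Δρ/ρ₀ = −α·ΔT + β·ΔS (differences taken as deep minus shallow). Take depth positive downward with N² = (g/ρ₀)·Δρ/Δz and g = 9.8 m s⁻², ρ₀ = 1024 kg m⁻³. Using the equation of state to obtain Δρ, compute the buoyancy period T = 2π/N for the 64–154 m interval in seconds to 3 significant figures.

ΔT = -9.9 K, ΔS = +1.09 psu (deep − shallow).
Δρ/ρ₀ = −αΔT + βΔS = 2.475 × 10⁻³ + 8.72 × 10⁻⁴ = 3.347 × 10⁻³, so Δρ ≈ 3.427 kg m⁻³.
N² = (g/ρ₀)·Δρ/Δz = g·(Δρ/ρ₀)/Δz = 9.8 × 3.347 × 10⁻³ / 90 = 3.6445 × 10⁻⁴ s⁻².
N = √(3.6445 × 10⁻⁴) = 0.019091 rad s⁻¹ → T = 2π/N = 329.12 s ≈ 329 s.

329 s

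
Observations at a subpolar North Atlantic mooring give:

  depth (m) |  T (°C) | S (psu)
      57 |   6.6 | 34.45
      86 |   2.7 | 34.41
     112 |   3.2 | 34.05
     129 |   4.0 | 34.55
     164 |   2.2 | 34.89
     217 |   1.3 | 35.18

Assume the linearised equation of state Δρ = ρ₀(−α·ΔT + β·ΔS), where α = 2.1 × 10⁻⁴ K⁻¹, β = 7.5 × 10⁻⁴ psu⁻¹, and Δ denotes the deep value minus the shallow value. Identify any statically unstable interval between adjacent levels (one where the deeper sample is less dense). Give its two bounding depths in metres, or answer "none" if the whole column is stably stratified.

Evaluate Δρ/ρ₀ = −αΔT + βΔS across each adjacent pair:
  57–86 m: −αΔT+βΔS = −(2.1 × 10⁻⁴)(-3.9)+(7.5 × 10⁻⁴)(-0.04) = 7.9 × 10⁻⁴ → stable
  86–112 m: −αΔT+βΔS = −(2.1 × 10⁻⁴)(+0.5)+(7.5 × 10⁻⁴)(-0.36) = -3.8 × 10⁻⁴ → UNSTABLE
  112–129 m: −αΔT+βΔS = −(2.1 × 10⁻⁴)(+0.8)+(7.5 × 10⁻⁴)(+0.50) = 2.1 × 10⁻⁴ → stable
  129–164 m: −αΔT+βΔS = −(2.1 × 10⁻⁴)(-1.8)+(7.5 × 10⁻⁴)(+0.34) = 6.3 × 10⁻⁴ → stable
  164–217 m: −αΔT+βΔS = −(2.1 × 10⁻⁴)(-0.9)+(7.5 × 10⁻⁴)(+0.29) = 4.1 × 10⁻⁴ → stable
The 86–112 m interval has Δρ < 0: lighter water underlies denser water.

86–112 m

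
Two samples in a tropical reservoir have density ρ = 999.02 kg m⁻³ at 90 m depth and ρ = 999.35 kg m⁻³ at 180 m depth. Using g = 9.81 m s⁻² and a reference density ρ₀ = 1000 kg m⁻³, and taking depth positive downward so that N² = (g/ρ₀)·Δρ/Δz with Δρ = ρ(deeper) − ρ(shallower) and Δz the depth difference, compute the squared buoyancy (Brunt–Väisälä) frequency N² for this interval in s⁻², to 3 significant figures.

Δρ = 999.35 − 999.02 = 0.33 kg m⁻³ over Δz = 180 − 90 = 90 m.
N² = (9.81/1000) × (0.33/90) = 3.5970 × 10⁻⁵ s⁻² ≈ 3.60 × 10⁻⁵ s⁻².

3.60 × 10⁻⁵ s⁻²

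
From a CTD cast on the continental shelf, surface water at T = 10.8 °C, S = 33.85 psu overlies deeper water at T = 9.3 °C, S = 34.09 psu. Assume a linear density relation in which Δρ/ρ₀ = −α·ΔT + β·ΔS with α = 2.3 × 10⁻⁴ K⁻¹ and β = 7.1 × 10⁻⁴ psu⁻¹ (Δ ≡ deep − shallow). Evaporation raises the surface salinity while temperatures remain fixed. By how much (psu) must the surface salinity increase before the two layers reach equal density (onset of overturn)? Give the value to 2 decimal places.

Neutral buoyancy requires −α(T_deep − T_surf) + β(S_deep − S_surf′) = 0.
S_surf′ = S_deep − (α/β)·ΔT = 34.09 − (2.3 × 10⁻⁴/7.1 × 10⁻⁴)·(-1.5) = 34.5759 psu.
Increase required: 34.5759 − 33.85 = 0.7259 psu.

0.73 psu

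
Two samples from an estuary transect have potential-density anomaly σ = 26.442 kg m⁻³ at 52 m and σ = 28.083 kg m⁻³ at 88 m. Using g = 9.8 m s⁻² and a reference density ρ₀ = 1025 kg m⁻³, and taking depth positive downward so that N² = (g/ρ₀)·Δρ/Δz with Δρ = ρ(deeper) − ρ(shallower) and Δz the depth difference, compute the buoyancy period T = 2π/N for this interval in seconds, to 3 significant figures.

Δρ = 1028.083 − 1026.442 = 1.641 kg m⁻³ over Δz = 88 − 52 = 36 m.
N² = (9.8/1025) × (1.641/36) = 4.3582 × 10⁻⁴ s⁻².
N = √(4.3582 × 10⁻⁴) = 0.020876 rad s⁻¹, so T = 2π/N = 300.98 s ≈ 301 s.

301 s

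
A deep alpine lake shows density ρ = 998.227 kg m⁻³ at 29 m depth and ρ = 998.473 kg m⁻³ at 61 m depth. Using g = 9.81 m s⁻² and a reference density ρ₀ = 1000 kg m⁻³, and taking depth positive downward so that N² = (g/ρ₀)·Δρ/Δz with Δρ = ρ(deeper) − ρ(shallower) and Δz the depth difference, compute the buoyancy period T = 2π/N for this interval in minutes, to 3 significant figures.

12.1 min

Δρ = 998.473 − 998.227 = 0.246 kg m⁻³ over Δz = 61 − 29 = 32 m.
N² = (9.81/1000) × (0.246/32) = 7.5414 × 10⁻⁵ s⁻².
N = √(7.5414 × 10⁻⁵) = 8.6841 × 10⁻³ rad s⁻¹, so T = 2π/N = 723.53 s = 12.059 min ≈ 12.1 min.
Since Δρ > 0 the layer is stably stratified.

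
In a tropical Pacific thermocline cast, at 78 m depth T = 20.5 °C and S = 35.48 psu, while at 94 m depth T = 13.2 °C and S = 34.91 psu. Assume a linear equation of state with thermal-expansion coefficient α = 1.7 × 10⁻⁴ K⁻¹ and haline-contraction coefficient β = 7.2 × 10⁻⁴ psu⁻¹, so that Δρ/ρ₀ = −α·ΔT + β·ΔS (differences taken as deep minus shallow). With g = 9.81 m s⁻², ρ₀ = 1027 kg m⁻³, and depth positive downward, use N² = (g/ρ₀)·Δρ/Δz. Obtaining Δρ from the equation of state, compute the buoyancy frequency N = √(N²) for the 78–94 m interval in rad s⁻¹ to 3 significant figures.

ΔT = -7.3 K, ΔS = -0.57 psu (deep − shallow).
Δρ/ρ₀ = −αΔT + βΔS = 1.241 × 10⁻³ − 4.104 × 10⁻⁴ = 8.306 × 10⁻⁴, so Δρ ≈ 0.8530 kg m⁻³.
N² = (g/ρ₀)·Δρ/Δz = g·(Δρ/ρ₀)/Δz = 9.81 × 8.306 × 10⁻⁴ / 16 = 5.0926 × 10⁻⁴ s⁻².
N = √(5.0926 × 10⁻⁴) = 0.022567 rad s⁻¹ ≈ 0.0226 rad s⁻¹.

0.0226 rad s⁻¹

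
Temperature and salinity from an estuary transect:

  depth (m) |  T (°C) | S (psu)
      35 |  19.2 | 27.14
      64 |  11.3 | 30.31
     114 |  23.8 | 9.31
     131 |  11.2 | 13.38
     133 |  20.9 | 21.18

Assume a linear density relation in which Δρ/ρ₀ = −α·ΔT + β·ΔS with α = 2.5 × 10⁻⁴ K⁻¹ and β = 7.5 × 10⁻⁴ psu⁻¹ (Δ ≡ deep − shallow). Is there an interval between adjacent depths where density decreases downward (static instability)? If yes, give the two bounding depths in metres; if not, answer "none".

Evaluate Δρ/ρ₀ = −αΔT + βΔS across each adjacent pair:
  35–64 m: −αΔT+βΔS = −(2.5 × 10⁻⁴)(-7.9)+(7.5 × 10⁻⁴)(+3.17) = 4.4 × 10⁻³ → stable
  64–114 m: −αΔT+βΔS = −(2.5 × 10⁻⁴)(+12.5)+(7.5 × 10⁻⁴)(-21.00) = -0.019 → UNSTABLE
  114–131 m: −αΔT+βΔS = −(2.5 × 10⁻⁴)(-12.6)+(7.5 × 10⁻⁴)(+4.07) = 6.2 × 10⁻³ → stable
  131–133 m: −αΔT+βΔS = −(2.5 × 10⁻⁴)(+9.7)+(7.5 × 10⁻⁴)(+7.80) = 3.4 × 10⁻³ → stable
The 64–114 m interval has Δρ < 0: lighter water underlies denser water.

64–114 m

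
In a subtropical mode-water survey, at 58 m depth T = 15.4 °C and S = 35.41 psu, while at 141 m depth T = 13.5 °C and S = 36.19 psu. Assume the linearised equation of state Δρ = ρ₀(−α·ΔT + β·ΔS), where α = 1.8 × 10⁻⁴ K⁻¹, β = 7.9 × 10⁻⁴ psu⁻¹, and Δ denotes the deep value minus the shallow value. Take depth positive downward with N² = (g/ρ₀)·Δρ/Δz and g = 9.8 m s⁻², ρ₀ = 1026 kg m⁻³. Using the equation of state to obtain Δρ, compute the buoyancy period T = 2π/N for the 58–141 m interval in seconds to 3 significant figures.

591 s

ΔT = -1.9 K, ΔS = +0.78 psu (deep − shallow).
Δρ/ρ₀ = −αΔT + βΔS = 3.42 × 10⁻⁴ + 6.162 × 10⁻⁴ = 9.582 × 10⁻⁴, so Δρ ≈ 0.9831 kg m⁻³.
N² = (g/ρ₀)·Δρ/Δz = g·(Δρ/ρ₀)/Δz = 9.8 × 9.582 × 10⁻⁴ / 83 = 1.1314 × 10⁻⁴ s⁻².
N = √(1.1314 × 10⁻⁴) = 0.010637 rad s⁻¹ → T = 2π/N = 590.69 s ≈ 591 s.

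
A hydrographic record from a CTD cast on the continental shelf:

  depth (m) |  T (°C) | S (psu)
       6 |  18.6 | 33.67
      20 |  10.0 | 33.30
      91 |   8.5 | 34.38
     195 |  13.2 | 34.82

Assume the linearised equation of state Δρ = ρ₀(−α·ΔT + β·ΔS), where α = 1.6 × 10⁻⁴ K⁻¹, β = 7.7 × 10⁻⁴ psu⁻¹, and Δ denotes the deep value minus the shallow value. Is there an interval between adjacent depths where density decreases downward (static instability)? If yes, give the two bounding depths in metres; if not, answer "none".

Evaluate Δρ/ρ₀ = −αΔT + βΔS across each adjacent pair:
  6–20 m: −αΔT+βΔS = −(1.6 × 10⁻⁴)(-8.6)+(7.7 × 10⁻⁴)(-0.37) = 1.1 × 10⁻³ → stable
  20–91 m: −αΔT+βΔS = −(1.6 × 10⁻⁴)(-1.5)+(7.7 × 10⁻⁴)(+1.08) = 1.1 × 10⁻³ → stable
  91–195 m: −αΔT+βΔS = −(1.6 × 10⁻⁴)(+4.7)+(7.7 × 10⁻⁴)(+0.44) = -4.1 × 10⁻⁴ → UNSTABLE
The 91–195 m interval has Δρ < 0: lighter water underlies denser water.

91–195 m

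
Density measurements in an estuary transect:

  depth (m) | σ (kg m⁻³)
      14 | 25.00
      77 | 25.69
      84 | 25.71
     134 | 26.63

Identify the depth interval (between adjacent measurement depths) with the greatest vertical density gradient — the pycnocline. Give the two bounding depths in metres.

Compute the density gradient over each adjacent pair:
  14–77 m: Δρ/Δz = 0.69/63 = 0.011 kg m⁻⁴
  77–84 m: Δρ/Δz = 0.02/7 = 2.9 × 10⁻³ kg m⁻⁴
  84–134 m: Δρ/Δz = 0.92/50 = 0.018 kg m⁻⁴
The largest gradient is in the 84–134 m interval — the pycnocline.

84–134 m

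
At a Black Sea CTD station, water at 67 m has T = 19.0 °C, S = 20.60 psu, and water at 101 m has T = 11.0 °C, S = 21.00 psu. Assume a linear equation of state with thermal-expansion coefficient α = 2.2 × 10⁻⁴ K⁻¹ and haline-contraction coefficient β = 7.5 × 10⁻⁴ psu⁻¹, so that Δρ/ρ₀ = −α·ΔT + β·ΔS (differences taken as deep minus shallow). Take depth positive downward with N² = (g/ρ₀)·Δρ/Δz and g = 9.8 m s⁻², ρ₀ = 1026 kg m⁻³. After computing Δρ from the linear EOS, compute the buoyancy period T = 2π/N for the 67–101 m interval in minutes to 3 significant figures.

ΔT = -8.0 K, ΔS = +0.40 psu (deep − shallow).
Δρ/ρ₀ = −αΔT + βΔS = 1.76 × 10⁻³ + 3.00 × 10⁻⁴ = 2.06 × 10⁻³, so Δρ ≈ 2.114 kg m⁻³.
N² = (g/ρ₀)·Δρ/Δz = g·(Δρ/ρ₀)/Δz = 9.8 × 2.06 × 10⁻³ / 34 = 5.9376 × 10⁻⁴ s⁻².
N = √(5.9376 × 10⁻⁴) = 0.024367 rad s⁻¹ → T = 2π/N = 257.86 s = 4.2977 min ≈ 4.30 min.

4.30 min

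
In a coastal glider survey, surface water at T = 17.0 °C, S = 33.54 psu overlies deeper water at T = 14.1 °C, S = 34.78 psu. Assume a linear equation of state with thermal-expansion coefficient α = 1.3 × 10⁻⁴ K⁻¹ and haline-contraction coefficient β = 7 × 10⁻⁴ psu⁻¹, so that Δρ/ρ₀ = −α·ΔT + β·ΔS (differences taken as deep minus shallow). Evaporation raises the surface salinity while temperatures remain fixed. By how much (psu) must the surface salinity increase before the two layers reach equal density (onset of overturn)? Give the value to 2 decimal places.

Neutral buoyancy requires −α(T_deep − T_surf) + β(S_deep − S_surf′) = 0.
S_surf′ = S_deep − (α/β)·ΔT = 34.78 − (1.3 × 10⁻⁴/7 × 10⁻⁴)·(-2.9) = 35.3186 psu.
Increase required: 35.3186 − 33.54 = 1.7786 psu.

1.78 psu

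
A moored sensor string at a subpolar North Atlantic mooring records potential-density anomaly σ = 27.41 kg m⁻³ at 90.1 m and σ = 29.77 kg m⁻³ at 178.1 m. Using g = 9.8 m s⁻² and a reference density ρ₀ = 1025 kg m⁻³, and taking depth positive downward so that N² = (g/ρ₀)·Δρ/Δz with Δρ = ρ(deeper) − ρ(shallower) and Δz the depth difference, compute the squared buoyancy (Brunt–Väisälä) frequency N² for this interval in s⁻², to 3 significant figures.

2.56 × 10⁻⁴ s⁻²

Δρ = 1029.77 − 1027.41 = 2.36 kg m⁻³ over Δz = 178.1 − 90.1 = 88 m.
N² = (9.8/1025) × (2.36/88) = 2.5641 × 10⁻⁴ s⁻² ≈ 2.56 × 10⁻⁴ s⁻².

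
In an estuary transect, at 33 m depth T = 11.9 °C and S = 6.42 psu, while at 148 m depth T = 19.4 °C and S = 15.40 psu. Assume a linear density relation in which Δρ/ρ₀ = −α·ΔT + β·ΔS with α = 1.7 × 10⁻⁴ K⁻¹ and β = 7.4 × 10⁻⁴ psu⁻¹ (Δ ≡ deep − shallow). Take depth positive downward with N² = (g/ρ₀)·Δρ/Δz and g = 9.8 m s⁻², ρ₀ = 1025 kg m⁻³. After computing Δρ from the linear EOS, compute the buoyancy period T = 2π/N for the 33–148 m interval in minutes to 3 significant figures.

ΔT = +7.5 K, ΔS = +8.98 psu (deep − shallow).
Δρ/ρ₀ = −αΔT + βΔS = -1.275 × 10⁻³ + 6.6452 × 10⁻³ = 5.3702 × 10⁻³, so Δρ ≈ 5.504 kg m⁻³.
N² = (g/ρ₀)·Δρ/Δz = g·(Δρ/ρ₀)/Δz = 9.8 × 5.3702 × 10⁻³ / 115 = 4.5763 × 10⁻⁴ s⁻².
N = √(4.5763 × 10⁻⁴) = 0.021392 rad s⁻¹ → T = 2π/N = 293.72 s = 4.8953 min ≈ 4.90 min.

4.90 min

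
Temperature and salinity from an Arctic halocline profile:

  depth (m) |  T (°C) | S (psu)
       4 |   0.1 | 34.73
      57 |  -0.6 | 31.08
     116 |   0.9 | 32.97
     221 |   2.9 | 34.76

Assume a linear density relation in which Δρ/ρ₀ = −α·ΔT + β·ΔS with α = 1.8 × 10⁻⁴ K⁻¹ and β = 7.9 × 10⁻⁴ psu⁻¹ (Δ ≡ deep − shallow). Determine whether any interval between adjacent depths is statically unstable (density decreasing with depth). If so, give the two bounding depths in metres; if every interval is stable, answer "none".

Evaluate Δρ/ρ₀ = −αΔT + βΔS across each adjacent pair:
  4–57 m: −αΔT+βΔS = −(1.8 × 10⁻⁴)(-0.7)+(7.9 × 10⁻⁴)(-3.65) = -2.8 × 10⁻³ → UNSTABLE
  57–116 m: −αΔT+βΔS = −(1.8 × 10⁻⁴)(+1.5)+(7.9 × 10⁻⁴)(+1.89) = 1.2 × 10⁻³ → stable
  116–221 m: −αΔT+βΔS = −(1.8 × 10⁻⁴)(+2.0)+(7.9 × 10⁻⁴)(+1.79) = 1.1 × 10⁻³ → stable
The 4–57 m interval has Δρ < 0: lighter water underlies denser water.

4–57 m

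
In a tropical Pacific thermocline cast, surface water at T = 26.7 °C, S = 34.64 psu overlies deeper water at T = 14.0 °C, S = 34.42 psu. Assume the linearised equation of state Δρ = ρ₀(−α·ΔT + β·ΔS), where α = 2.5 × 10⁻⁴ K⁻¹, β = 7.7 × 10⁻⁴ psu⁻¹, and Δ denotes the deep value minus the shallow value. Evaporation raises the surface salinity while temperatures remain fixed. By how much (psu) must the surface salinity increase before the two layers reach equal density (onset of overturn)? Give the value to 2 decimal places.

Neutral buoyancy requires −α(T_deep − T_surf) + β(S_deep − S_surf′) = 0.
S_surf′ = S_deep − (α/β)·ΔT = 34.42 − (2.5 × 10⁻⁴/7.7 × 10⁻⁴)·(-12.7) = 38.5434 psu.
Increase required: 38.5434 − 34.64 = 3.9034 psu.

3.90 psu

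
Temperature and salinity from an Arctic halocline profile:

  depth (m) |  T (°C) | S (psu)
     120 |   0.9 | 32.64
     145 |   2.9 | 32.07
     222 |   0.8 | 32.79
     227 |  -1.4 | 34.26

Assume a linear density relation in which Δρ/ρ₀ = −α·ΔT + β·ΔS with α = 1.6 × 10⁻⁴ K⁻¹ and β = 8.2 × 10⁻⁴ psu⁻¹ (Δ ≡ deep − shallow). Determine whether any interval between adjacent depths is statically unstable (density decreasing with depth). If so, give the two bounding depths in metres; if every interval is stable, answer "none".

Evaluate Δρ/ρ₀ = −αΔT + βΔS across each adjacent pair:
  120–145 m: −αΔT+βΔS = −(1.6 × 10⁻⁴)(+2.0)+(8.2 × 10⁻⁴)(-0.57) = -7.9 × 10⁻⁴ → UNSTABLE
  145–222 m: −αΔT+βΔS = −(1.6 × 10⁻⁴)(-2.1)+(8.2 × 10⁻⁴)(+0.72) = 9.3 × 10⁻⁴ → stable
  222–227 m: −αΔT+βΔS = −(1.6 × 10⁻⁴)(-2.2)+(8.2 × 10⁻⁴)(+1.47) = 1.6 × 10⁻³ → stable
The 120–145 m interval has Δρ < 0: lighter water underlies denser water.

120–145 m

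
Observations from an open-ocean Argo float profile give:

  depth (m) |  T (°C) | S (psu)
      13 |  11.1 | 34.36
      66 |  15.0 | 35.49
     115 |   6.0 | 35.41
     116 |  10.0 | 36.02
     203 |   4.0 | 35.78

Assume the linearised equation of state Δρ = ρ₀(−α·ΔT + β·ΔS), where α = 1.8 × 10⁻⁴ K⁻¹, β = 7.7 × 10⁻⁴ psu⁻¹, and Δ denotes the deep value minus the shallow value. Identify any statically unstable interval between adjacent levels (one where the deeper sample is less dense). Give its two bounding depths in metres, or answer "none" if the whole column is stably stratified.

115–116 m

Evaluate Δρ/ρ₀ = −αΔT + βΔS across each adjacent pair:
  13–66 m: −αΔT+βΔS = −(1.8 × 10⁻⁴)(+3.9)+(7.7 × 10⁻⁴)(+1.13) = 1.7 × 10⁻⁴ → stable
  66–115 m: −αΔT+βΔS = −(1.8 × 10⁻⁴)(-9.0)+(7.7 × 10⁻⁴)(-0.08) = 1.6 × 10⁻³ → stable
  115–116 m: −αΔT+βΔS = −(1.8 × 10⁻⁴)(+4.0)+(7.7 × 10⁻⁴)(+0.61) = -2.5 × 10⁻⁴ → UNSTABLE
  116–203 m: −αΔT+βΔS = −(1.8 × 10⁻⁴)(-6.0)+(7.7 × 10⁻⁴)(-0.24) = 9.0 × 10⁻⁴ → stable
The 115–116 m interval has Δρ < 0: lighter water underlies denser water.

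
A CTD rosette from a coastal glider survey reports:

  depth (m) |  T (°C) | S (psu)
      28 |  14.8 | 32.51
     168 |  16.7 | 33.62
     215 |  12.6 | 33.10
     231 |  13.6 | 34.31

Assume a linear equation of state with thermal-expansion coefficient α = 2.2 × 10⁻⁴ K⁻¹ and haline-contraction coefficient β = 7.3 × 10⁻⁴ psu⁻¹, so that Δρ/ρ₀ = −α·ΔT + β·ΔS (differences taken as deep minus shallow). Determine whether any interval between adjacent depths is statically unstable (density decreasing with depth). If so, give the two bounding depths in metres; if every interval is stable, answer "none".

none

Evaluate Δρ/ρ₀ = −αΔT + βΔS across each adjacent pair:
  28–168 m: −αΔT+βΔS = −(2.2 × 10⁻⁴)(+1.9)+(7.3 × 10⁻⁴)(+1.11) = 3.9 × 10⁻⁴ → stable
  168–215 m: −αΔT+βΔS = −(2.2 × 10⁻⁴)(-4.1)+(7.3 × 10⁻⁴)(-0.52) = 5.2 × 10⁻⁴ → stable
  215–231 m: −αΔT+βΔS = −(2.2 × 10⁻⁴)(+1.0)+(7.3 × 10⁻⁴)(+1.21) = 6.6 × 10⁻⁴ → stable
Every interval has Δρ > 0: the column is stably stratified throughout.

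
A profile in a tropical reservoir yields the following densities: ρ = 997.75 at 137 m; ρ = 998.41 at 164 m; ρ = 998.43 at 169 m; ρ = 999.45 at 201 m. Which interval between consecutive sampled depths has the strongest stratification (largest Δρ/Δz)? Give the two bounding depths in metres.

Compute the density gradient over each adjacent pair:
  137–164 m: Δρ/Δz = 0.66/27 = 0.024 kg m⁻⁴
  164–169 m: Δρ/Δz = 0.02/5 = 4.0 × 10⁻³ kg m⁻⁴
  169–201 m: Δρ/Δz = 1.02/32 = 0.032 kg m⁻⁴
The largest gradient is in the 169–201 m interval — the pycnocline.

169–201 m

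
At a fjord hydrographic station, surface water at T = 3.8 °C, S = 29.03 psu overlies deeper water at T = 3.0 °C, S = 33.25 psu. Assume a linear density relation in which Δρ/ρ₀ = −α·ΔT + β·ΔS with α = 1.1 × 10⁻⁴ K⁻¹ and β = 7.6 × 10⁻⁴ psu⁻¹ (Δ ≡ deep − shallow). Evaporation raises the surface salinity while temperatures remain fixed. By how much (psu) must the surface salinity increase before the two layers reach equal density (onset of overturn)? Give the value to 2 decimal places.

Neutral buoyancy requires −α(T_deep − T_surf) + β(S_deep − S_surf′) = 0.
S_surf′ = S_deep − (α/β)·ΔT = 33.25 − (1.1 × 10⁻⁴/7.6 × 10⁻⁴)·(-0.8) = 33.3658 psu.
Increase required: 33.3658 − 29.03 = 4.3358 psu.

4.34 psu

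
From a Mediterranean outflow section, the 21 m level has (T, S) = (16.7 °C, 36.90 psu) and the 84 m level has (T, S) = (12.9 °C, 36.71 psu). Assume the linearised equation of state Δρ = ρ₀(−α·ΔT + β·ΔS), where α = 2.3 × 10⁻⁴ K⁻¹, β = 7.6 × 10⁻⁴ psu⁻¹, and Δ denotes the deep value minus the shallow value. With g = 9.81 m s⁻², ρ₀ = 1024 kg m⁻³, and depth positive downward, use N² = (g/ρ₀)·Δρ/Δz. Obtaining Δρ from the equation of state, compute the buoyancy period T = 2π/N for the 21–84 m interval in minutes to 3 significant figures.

ΔT = -3.8 K, ΔS = -0.19 psu (deep − shallow).
Δρ/ρ₀ = −αΔT + βΔS = 8.74 × 10⁻⁴ − 1.444 × 10⁻⁴ = 7.296 × 10⁻⁴, so Δρ ≈ 0.7471 kg m⁻³.
N² = (g/ρ₀)·Δρ/Δz = g·(Δρ/ρ₀)/Δz = 9.81 × 7.296 × 10⁻⁴ / 63 = 1.1361 × 10⁻⁴ s⁻².
N = √(1.1361 × 10⁻⁴) = 0.010659 rad s⁻¹ → T = 2π/N = 589.47 s = 9.8245 min ≈ 9.82 min.

9.82 min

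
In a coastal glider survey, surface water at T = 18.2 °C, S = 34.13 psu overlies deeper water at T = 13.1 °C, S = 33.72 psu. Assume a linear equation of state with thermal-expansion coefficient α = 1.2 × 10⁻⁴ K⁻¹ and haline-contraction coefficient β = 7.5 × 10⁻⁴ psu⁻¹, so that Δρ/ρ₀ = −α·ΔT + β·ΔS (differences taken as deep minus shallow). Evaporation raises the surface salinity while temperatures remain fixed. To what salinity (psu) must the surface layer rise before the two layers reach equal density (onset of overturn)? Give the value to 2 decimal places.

Neutral buoyancy requires −α(T_deep − T_surf) + β(S_deep − S_surf′) = 0.
S_surf′ = S_deep − (α/β)·ΔT = 33.72 − (1.2 × 10⁻⁴/7.5 × 10⁻⁴)·(-5.1) = 34.5360 psu.
Increase required: 34.5360 − 34.13 = 0.4060 psu.

34.54 psu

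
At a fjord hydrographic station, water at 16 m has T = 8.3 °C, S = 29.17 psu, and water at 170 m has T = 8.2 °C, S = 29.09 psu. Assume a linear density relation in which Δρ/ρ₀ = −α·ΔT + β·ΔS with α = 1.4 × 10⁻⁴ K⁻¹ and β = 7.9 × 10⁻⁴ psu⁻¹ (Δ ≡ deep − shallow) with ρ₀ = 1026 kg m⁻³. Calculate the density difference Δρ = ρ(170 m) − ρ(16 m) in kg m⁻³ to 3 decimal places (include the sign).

-0.050 kg m⁻³

ΔT = -0.1 K, ΔS = -0.08 psu (deep − shallow).
Δρ/ρ₀ = −(1.4 × 10⁻⁴)(-0.1) + (7.9 × 10⁻⁴)(-0.08) = -4.92 × 10⁻⁵.
Δρ = 1026 × (-4.92 × 10⁻⁵) = -0.050 kg m⁻³.
Negative Δρ: lighter below, statically unstable.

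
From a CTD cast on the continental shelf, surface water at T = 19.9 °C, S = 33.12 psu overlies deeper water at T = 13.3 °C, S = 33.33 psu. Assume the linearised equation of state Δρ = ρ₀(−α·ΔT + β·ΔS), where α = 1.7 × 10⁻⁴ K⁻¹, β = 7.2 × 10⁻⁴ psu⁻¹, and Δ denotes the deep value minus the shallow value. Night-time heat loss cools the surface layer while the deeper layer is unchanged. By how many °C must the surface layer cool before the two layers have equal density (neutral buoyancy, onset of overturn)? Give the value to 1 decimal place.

7.5 °C

Neutral buoyancy requires Δρ = 0, i.e. −α(T_deep − T_surf′) + β(S_deep − S_surf) = 0.
T_surf′ = T_deep − (β/α)·ΔS = 13.3 − (7.2 × 10⁻⁴/1.7 × 10⁻⁴)·(+0.21) = 12.411 °C.
Cooling required: 19.9 − (12.411) = 7.489 °C.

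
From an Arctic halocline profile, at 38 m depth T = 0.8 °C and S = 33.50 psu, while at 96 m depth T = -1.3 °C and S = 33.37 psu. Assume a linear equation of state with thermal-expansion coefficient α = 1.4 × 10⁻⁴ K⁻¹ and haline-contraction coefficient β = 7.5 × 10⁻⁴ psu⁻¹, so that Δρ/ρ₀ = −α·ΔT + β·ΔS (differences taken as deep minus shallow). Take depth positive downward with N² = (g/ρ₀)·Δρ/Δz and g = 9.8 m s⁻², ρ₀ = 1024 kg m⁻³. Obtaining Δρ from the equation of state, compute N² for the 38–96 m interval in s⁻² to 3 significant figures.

ΔT = -2.1 K, ΔS = -0.13 psu (deep − shallow).
Δρ/ρ₀ = −αΔT + βΔS = 2.94 × 10⁻⁴ − 9.75 × 10⁻⁵ = 1.965 × 10⁻⁴, so Δρ ≈ 0.2012 kg m⁻³.
N² = (g/ρ₀)·Δρ/Δz = g·(Δρ/ρ₀)/Δz = 9.8 × 1.965 × 10⁻⁴ / 58 = 3.3202 × 10⁻⁵ s⁻² ≈ 3.32 × 10⁻⁵ s⁻².

3.32 × 10⁻⁵ s⁻²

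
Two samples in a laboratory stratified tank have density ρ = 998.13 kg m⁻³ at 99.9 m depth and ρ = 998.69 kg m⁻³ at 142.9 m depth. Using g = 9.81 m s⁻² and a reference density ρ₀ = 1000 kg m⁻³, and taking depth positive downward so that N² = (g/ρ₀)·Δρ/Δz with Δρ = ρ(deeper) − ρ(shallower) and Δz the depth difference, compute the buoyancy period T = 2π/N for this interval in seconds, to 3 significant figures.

556 s

Δρ = 998.69 − 998.13 = 0.56 kg m⁻³ over Δz = 142.9 − 99.9 = 43 m.
N² = (9.81/1000) × (0.56/43) = 1.2776 × 10⁻⁴ s⁻².
N = √(1.2776 × 10⁻⁴) = 0.011303 rad s⁻¹, so T = 2π/N = 555.89 s ≈ 556 s.
Since Δρ > 0 the layer is stably stratified.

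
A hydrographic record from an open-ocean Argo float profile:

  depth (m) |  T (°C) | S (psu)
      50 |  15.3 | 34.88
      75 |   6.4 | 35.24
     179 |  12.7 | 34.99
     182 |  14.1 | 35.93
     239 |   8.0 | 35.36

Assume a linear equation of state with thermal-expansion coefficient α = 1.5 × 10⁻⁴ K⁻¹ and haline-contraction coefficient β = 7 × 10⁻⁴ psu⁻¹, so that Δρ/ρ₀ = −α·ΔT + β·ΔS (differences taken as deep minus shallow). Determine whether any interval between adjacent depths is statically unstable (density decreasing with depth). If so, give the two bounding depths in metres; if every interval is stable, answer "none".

Evaluate Δρ/ρ₀ = −αΔT + βΔS across each adjacent pair:
  50–75 m: −αΔT+βΔS = −(1.5 × 10⁻⁴)(-8.9)+(7 × 10⁻⁴)(+0.36) = 1.6 × 10⁻³ → stable
  75–179 m: −αΔT+βΔS = −(1.5 × 10⁻⁴)(+6.3)+(7 × 10⁻⁴)(-0.25) = -1.1 × 10⁻³ → UNSTABLE
  179–182 m: −αΔT+βΔS = −(1.5 × 10⁻⁴)(+1.4)+(7 × 10⁻⁴)(+0.94) = 4.5 × 10⁻⁴ → stable
  182–239 m: −αΔT+βΔS = −(1.5 × 10⁻⁴)(-6.1)+(7 × 10⁻⁴)(-0.57) = 5.2 × 10⁻⁴ → stable
The 75–179 m interval has Δρ < 0: lighter water underlies denser water.

75–179 m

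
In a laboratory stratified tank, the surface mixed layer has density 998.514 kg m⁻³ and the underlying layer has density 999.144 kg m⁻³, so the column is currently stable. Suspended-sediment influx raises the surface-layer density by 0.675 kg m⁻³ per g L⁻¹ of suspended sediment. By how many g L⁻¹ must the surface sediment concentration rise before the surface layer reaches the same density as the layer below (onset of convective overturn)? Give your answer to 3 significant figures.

Density deficit of the surface layer: 999.144 − 998.514 = 0.63 kg m⁻³.
Required change = 0.63 / 0.675 = 0.933 g L⁻¹.

0.933 g L⁻¹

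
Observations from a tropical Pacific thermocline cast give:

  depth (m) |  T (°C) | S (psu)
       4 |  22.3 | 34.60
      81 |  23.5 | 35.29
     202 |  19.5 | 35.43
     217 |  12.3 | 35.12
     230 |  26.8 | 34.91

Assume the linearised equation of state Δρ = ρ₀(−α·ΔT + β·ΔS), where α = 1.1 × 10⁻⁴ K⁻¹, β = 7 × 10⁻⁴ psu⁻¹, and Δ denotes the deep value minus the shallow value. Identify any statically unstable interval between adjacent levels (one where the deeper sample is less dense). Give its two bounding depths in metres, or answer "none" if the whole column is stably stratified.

217–230 m

Evaluate Δρ/ρ₀ = −αΔT + βΔS across each adjacent pair:
  4–81 m: −αΔT+βΔS = −(1.1 × 10⁻⁴)(+1.2)+(7 × 10⁻⁴)(+0.69) = 3.5 × 10⁻⁴ → stable
  81–202 m: −αΔT+βΔS = −(1.1 × 10⁻⁴)(-4.0)+(7 × 10⁻⁴)(+0.14) = 5.4 × 10⁻⁴ → stable
  202–217 m: −αΔT+βΔS = −(1.1 × 10⁻⁴)(-7.2)+(7 × 10⁻⁴)(-0.31) = 5.8 × 10⁻⁴ → stable
  217–230 m: −αΔT+βΔS = −(1.1 × 10⁻⁴)(+14.5)+(7 × 10⁻⁴)(-0.21) = -1.7 × 10⁻³ → UNSTABLE
The 217–230 m interval has Δρ < 0: lighter water underlies denser water.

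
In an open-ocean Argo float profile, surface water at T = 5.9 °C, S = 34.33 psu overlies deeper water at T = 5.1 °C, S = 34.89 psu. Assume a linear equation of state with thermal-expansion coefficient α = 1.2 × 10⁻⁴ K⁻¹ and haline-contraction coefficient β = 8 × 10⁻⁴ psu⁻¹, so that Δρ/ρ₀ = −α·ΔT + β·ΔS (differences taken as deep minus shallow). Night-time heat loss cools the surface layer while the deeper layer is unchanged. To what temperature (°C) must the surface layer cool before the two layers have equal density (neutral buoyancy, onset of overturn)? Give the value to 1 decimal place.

Neutral buoyancy requires Δρ = 0, i.e. −α(T_deep − T_surf′) + β(S_deep − S_surf) = 0.
T_surf′ = T_deep − (β/α)·ΔS = 5.1 − (8 × 10⁻⁴/1.2 × 10⁻⁴)·(+0.56) = 1.367 °C.
Cooling required: 5.9 − (1.367) = 4.533 °C.

1.4 °C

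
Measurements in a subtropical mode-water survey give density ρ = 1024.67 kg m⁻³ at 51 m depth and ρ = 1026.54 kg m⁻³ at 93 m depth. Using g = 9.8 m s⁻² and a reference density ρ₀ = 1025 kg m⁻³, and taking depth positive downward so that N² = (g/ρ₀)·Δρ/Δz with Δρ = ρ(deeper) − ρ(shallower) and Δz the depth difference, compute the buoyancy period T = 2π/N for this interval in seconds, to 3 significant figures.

Δρ = 1026.54 − 1024.67 = 1.87 kg m⁻³ over Δz = 93 − 51 = 42 m.
N² = (9.8/1025) × (1.87/42) = 4.2569 × 10⁻⁴ s⁻².
N = √(4.2569 × 10⁻⁴) = 0.020632 rad s⁻¹, so T = 2π/N = 304.54 s ≈ 305 s.

305 s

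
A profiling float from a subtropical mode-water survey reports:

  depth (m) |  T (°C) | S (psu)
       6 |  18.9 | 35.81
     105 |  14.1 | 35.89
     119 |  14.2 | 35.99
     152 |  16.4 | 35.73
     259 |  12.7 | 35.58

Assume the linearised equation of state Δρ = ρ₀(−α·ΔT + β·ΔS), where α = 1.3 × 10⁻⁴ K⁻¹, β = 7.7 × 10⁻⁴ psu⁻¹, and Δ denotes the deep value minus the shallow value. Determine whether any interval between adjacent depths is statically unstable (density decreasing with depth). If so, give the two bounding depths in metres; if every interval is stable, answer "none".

Evaluate Δρ/ρ₀ = −αΔT + βΔS across each adjacent pair:
  6–105 m: −αΔT+βΔS = −(1.3 × 10⁻⁴)(-4.8)+(7.7 × 10⁻⁴)(+0.08) = 6.9 × 10⁻⁴ → stable
  105–119 m: −αΔT+βΔS = −(1.3 × 10⁻⁴)(+0.1)+(7.7 × 10⁻⁴)(+0.10) = 6.4 × 10⁻⁵ → stable
  119–152 m: −αΔT+βΔS = −(1.3 × 10⁻⁴)(+2.2)+(7.7 × 10⁻⁴)(-0.26) = -4.9 × 10⁻⁴ → UNSTABLE
  152–259 m: −αΔT+βΔS = −(1.3 × 10⁻⁴)(-3.7)+(7.7 × 10⁻⁴)(-0.15) = 3.7 × 10⁻⁴ → stable
The 119–152 m interval has Δρ < 0: lighter water underlies denser water.

119–152 m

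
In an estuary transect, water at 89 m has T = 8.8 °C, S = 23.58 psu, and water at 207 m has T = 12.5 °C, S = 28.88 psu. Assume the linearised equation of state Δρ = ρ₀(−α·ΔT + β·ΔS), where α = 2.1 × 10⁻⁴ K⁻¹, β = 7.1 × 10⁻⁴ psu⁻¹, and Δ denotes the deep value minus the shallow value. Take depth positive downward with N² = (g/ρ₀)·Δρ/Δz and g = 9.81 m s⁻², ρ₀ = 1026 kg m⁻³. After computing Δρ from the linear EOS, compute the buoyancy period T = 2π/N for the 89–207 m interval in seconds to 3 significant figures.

399 s

ΔT = +3.7 K, ΔS = +5.30 psu (deep − shallow).
Δρ/ρ₀ = −αΔT + βΔS = -7.77 × 10⁻⁴ + 3.763 × 10⁻³ = 2.986 × 10⁻³, so Δρ ≈ 3.064 kg m⁻³.
N² = (g/ρ₀)·Δρ/Δz = g·(Δρ/ρ₀)/Δz = 9.81 × 2.986 × 10⁻³ / 118 = 2.4824 × 10⁻⁴ s⁻².
N = √(2.4824 × 10⁻⁴) = 0.015756 rad s⁻¹ → T = 2π/N = 398.78 s ≈ 399 s.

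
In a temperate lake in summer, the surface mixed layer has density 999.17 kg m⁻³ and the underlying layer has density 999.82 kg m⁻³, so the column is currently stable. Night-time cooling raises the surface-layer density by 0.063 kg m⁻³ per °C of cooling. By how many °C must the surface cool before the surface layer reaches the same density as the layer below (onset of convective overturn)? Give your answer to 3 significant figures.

Density deficit of the surface layer: 999.82 − 999.17 = 0.65 kg m⁻³.
Required change = 0.65 / 0.063 = 10.3 °C.

10.3 °C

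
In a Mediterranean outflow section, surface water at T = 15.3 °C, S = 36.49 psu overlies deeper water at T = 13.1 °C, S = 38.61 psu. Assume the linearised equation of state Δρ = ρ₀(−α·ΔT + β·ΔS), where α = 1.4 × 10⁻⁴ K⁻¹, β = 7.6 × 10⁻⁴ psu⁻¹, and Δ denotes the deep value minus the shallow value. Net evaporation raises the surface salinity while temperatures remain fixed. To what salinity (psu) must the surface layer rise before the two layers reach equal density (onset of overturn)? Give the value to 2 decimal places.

39.02 psu

Neutral buoyancy requires −α(T_deep − T_surf) + β(S_deep − S_surf′) = 0.
S_surf′ = S_deep − (α/β)·ΔT = 38.61 − (1.4 × 10⁻⁴/7.6 × 10⁻⁴)·(-2.2) = 39.0153 psu.
Increase required: 39.0153 − 36.49 = 2.5253 psu.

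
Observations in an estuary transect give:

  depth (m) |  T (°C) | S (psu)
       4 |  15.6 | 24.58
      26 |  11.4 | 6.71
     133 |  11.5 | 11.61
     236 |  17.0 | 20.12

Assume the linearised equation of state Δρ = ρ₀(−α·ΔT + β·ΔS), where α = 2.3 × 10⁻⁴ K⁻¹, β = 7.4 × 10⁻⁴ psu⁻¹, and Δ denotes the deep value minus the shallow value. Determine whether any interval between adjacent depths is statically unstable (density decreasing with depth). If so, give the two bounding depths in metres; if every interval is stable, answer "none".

Evaluate Δρ/ρ₀ = −αΔT + βΔS across each adjacent pair:
  4–26 m: −αΔT+βΔS = −(2.3 × 10⁻⁴)(-4.2)+(7.4 × 10⁻⁴)(-17.87) = -0.012 → UNSTABLE
  26–133 m: −αΔT+βΔS = −(2.3 × 10⁻⁴)(+0.1)+(7.4 × 10⁻⁴)(+4.90) = 3.6 × 10⁻³ → stable
  133–236 m: −αΔT+βΔS = −(2.3 × 10⁻⁴)(+5.5)+(7.4 × 10⁻⁴)(+8.51) = 5.0 × 10⁻³ → stable
The 4–26 m interval has Δρ < 0: lighter water underlies denser water.

4–26 m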